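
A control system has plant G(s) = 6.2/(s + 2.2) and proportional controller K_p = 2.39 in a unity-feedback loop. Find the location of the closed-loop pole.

s = -17.02

Closed-loop transfer function: T(s) = K_p·G(s)/(1 + K_p·G(s)) = 14.82/(s + 2.2 + 14.82) = 14.82/(s + 17.02).
The closed-loop pole is at s = −17.02.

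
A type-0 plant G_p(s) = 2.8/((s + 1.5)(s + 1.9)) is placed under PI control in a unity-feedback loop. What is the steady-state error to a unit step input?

0

The PI controller's integrator makes the forward path type 1, so e_ss to a step is zero.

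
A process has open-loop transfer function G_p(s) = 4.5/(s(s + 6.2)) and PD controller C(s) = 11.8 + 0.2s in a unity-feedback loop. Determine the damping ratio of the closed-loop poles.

ζ = 0.487

Forward path: (11.8 + 0.2s)·4.5/(s(s+6.2)). The closed-loop characteristic equation is s² + (6.2 + 4.5·0.2)s + 4.5·11.8 = 0.
That is s² + 7.1s + 53.1 = 0, so ω_n = 7.287 rad/s and ζ = 7.1/(2·7.287) = 0.4872.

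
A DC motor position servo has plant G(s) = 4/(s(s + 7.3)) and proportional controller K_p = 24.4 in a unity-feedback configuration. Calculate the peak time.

T_p = 0.342 s

The closed-loop denominator s² + 7.3s + 97.6 gives ω_n = √97.6 = 9.879 and ζ = 7.3/(2ω_n) = 0.3695.
Damped frequency ω_d = ω_n√(1−ζ²) = 9.18 rad/s, so peak time T_p = π/ω_d = 0.342 s.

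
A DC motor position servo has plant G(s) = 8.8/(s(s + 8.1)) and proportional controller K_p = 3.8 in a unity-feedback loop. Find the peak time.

From 1 + K_pG(s) = 0: s² + 8.1s + 33.44 = 0 ⇒ ω_n = 5.783, ζ = 0.7004.
Damped frequency ω_d = ω_n√(1−ζ²) = 4.128 rad/s, so peak time T_p = π/ω_d = 0.761 s.

T_p = 0.761 s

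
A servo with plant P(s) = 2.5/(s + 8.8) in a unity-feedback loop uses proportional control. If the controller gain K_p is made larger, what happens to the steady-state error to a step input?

decrease

The position error constant K_pos = K_p·P(0) grows with K_p, and e_ss = 1/(1+K_pos) falls.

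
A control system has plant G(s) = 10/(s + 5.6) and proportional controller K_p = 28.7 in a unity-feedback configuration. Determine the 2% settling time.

T_s ≈ 0.0137 s

Closed-loop transfer function: T(s) = K_p·G(s)/(1 + K_p·G(s)) = 287/(s + 5.6 + 287) = 287/(s + 292.6).
Time constant τ = 1/292.6 = 0.003418 s, so the 2% settling time is about 4τ = 0.0137 s.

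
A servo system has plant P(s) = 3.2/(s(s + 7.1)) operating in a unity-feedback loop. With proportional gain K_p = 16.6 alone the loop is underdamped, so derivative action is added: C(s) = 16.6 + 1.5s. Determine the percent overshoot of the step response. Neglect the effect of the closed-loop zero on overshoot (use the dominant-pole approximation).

1.18%

Forward path: (16.6 + 1.5s)·3.2/(s(s+7.1)). The closed-loop characteristic equation is s² + (7.1 + 3.2·1.5)s + 3.2·16.6 = 0.
That is s² + 11.9s + 53.12 = 0, so ω_n = 7.288 rad/s and ζ = 11.9/(2·7.288) = 0.8164.
%OS = 100·exp(−πζ/√(1−ζ²)) = 1.18%.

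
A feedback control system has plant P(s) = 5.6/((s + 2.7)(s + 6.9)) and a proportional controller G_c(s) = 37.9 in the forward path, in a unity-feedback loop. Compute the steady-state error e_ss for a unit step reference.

The loop is type 0. Static position error constant K_pos = G_c(0)·P(0) = 37.9·0.3006 = 11.39.
Steady-state error to a unit step: e_ss = 1/(1+K_pos) = 1/12.39 = 0.0807.

0.0807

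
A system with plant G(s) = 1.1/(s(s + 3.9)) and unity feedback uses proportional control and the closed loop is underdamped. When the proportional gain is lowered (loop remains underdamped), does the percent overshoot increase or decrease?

decrease

ζ = 3.9/(2√(1.1K_p)) rises as K_p falls; higher damping means less overshoot.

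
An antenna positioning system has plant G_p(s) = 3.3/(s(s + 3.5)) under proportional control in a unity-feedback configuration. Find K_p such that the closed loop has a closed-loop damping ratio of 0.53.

Closed-loop characteristic equation: s² + 3.5s + K_p·3.3 = 0.
So ω_n = √(3.3K_p) and 2ζω_n = 3.5, giving ζ = 3.5/(2√(3.3K_p)).
Setting ζ = 0.53: √(3.3K_p) = 3.5/(2·0.53) = 3.302, so K_p = 10.9/3.3 = 3.3.

K_p = 3.3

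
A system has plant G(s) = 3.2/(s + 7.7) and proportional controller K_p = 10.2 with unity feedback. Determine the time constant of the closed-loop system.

τ = 0.0248 s

Closed-loop transfer function: T(s) = K_p·G(s)/(1 + K_p·G(s)) = 32.64/(s + 7.7 + 32.64) = 32.64/(s + 40.34).
Time constant τ = 1/40.34 = 0.0248 s.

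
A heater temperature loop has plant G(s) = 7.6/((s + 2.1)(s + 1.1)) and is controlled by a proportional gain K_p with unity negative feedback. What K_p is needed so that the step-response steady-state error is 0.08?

K_p = 3.5

Steady-state error for a unit step on this type-0 loop is 1/(1 + K_p·G(0)).
G(0) = 3.29. Require 1/(1 + K_p·3.29) = 0.08, so 1 + 3.29·K_p = 12.5.
K_p = (12.5 − 1)/3.29 = 3.5.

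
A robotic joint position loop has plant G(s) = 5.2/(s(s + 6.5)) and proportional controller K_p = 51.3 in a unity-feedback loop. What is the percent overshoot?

The closed-loop denominator s² + 6.5s + 266.8 gives ω_n = √266.8 = 16.33 and ζ = 6.5/(2ω_n) = 0.199.
%OS = 100·exp(−πζ/√(1−ζ²)) = 100·exp(−π·0.199/√0.9604) = 52.8%.

52.8%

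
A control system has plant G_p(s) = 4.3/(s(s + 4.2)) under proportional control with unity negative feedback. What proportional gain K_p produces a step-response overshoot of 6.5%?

From %OS = 100·exp(−πζ/√(1−ζ²)) = 6.5%, ζ = −ln(0.065)/√(π²+ln²(0.065)) = 0.6564.
Characteristic equation s² + 4.2s + 4.3K_p = 0 gives ζ = 4.2/(2√(4.3K_p)).
Setting ζ = 0.6564: √(4.3K_p) = 4.2/(2·0.6564) = 3.199, so K_p = 10.24/4.3 = 2.38.

K_p = 2.38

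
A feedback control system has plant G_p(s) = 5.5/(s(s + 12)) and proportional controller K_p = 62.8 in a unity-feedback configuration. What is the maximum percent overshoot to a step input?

34.2%

The closed-loop denominator s² + 12s + 345.4 gives ω_n = √345.4 = 18.58 and ζ = 12/(2ω_n) = 0.3228.
%OS = 100·exp(−πζ/√(1−ζ²)) = 100·exp(−π·0.3228/√0.8958) = 34.2%.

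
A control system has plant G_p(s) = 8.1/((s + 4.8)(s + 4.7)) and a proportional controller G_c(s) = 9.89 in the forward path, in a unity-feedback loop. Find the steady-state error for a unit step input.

The loop is type 0. Static position error constant K_pos = G_c(0)·G_p(0) = 9.89·0.359 = 3.551.
Steady-state error to a unit step: e_ss = 1/(1+K_pos) = 1/4.551 = 0.22.

0.22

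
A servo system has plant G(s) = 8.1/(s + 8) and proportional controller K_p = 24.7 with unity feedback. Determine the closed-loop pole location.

Closed-loop transfer function: T(s) = K_p·G(s)/(1 + K_p·G(s)) = 200.1/(s + 8 + 200.1) = 200.1/(s + 208.1).
The closed-loop pole is at s = −208.1.

s = -208.1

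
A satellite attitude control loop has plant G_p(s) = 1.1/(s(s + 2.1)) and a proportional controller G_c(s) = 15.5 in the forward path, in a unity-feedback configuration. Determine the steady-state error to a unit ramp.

0.123

The loop has one pole at the origin (type 1). Velocity error constant K_v = lim_{s→0} s·G_c(s)G_p(s) = 15.5·1.1/2.1 = 8.119.
Steady-state error to a unit ramp: e_ss = 1/K_v = 0.123.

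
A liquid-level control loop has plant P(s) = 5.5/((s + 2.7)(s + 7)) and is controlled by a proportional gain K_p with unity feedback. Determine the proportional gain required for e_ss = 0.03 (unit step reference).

K_p = 111

The loop is type 0, so e_ss(step) = 1/(1 + K_pos) with K_pos = K_p·P(0).
P(0) = 0.291. Require 1/(1 + K_p·0.291) = 0.03, so 1 + 0.291·K_p = 33.33.
K_p = (33.33 − 1)/0.291 = 111.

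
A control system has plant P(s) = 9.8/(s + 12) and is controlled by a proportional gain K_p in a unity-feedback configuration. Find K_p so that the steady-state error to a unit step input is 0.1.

Steady-state error for a unit step on this type-0 loop is 1/(1 + K_p·P(0)).
P(0) = 0.8167. Require 1/(1 + K_p·0.8167) = 0.1, so 1 + 0.8167·K_p = 10.
K_p = (10 − 1)/0.8167 = 11.

K_p = 11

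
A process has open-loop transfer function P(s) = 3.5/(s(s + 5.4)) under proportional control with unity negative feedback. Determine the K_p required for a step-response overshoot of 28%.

K_p = 14.8

From %OS = 100·exp(−πζ/√(1−ζ²)) = 28%, ζ = −ln(0.28)/√(π²+ln²(0.28)) = 0.3755.
Characteristic equation s² + 5.4s + 3.5K_p = 0 gives ζ = 5.4/(2√(3.5K_p)).
Setting ζ = 0.3755: √(3.5K_p) = 5.4/(2·0.3755) = 7.19, so K_p = 51.69/3.5 = 14.8.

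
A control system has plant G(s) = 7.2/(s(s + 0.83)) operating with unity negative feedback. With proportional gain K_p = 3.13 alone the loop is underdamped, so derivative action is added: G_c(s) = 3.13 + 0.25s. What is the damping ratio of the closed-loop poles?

ζ = 0.277

Forward path: (3.13 + 0.25s)·7.2/(s(s+0.83)). The closed-loop characteristic equation is s² + (0.83 + 7.2·0.25)s + 7.2·3.13 = 0.
That is s² + 2.63s + 22.54 = 0, so ω_n = 4.747 rad/s and ζ = 2.63/(2·4.747) = 0.277.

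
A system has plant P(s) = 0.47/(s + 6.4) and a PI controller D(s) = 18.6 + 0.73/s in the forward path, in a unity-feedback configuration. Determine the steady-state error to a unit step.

0

The open loop D(s)P(s) has a pole at the origin (type 1), so the static position error constant is infinite and e_ss = 1/(1+∞) = 0.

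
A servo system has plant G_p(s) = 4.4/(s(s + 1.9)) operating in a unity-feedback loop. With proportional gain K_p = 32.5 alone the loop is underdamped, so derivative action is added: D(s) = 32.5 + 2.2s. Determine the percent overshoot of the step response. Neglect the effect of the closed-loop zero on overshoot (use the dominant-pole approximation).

17.6%

Forward path: (32.5 + 2.2s)·4.4/(s(s+1.9)). The closed-loop characteristic equation is s² + (1.9 + 4.4·2.2)s + 4.4·32.5 = 0.
That is s² + 11.58s + 143 = 0, so ω_n = 11.96 rad/s and ζ = 11.58/(2·11.96) = 0.4842.
%OS = 100·exp(−πζ/√(1−ζ²)) = 17.6%.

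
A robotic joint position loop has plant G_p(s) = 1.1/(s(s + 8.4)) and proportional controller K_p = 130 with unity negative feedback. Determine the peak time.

Closed-loop characteristic equation: s² + 8.4s + 143 = 0, so ω_n = 11.96 rad/s and ζ = 8.4/(2·11.96) = 0.3512.
Damped frequency ω_d = ω_n√(1−ζ²) = 11.2 rad/s, so peak time T_p = π/ω_d = 0.281 s.

T_p = 0.281 s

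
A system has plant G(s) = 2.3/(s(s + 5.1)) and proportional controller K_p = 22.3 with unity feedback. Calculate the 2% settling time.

T_s ≈ 1.57 s

From 1 + K_pG(s) = 0: s² + 5.1s + 51.29 = 0 ⇒ ω_n = 7.162, ζ = 0.3561.
2% settling time T_s ≈ 4/(ζω_n) = 4/2.55 = 1.57 s.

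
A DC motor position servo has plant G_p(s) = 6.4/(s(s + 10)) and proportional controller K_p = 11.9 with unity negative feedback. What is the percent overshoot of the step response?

11.1%

Closed-loop characteristic equation: s² + 10s + 76.16 = 0, so ω_n = 8.727 rad/s and ζ = 10/(2·8.727) = 0.5729.
%OS = 100·exp(−πζ/√(1−ζ²)) = 100·exp(−π·0.5729/√0.6717) = 11.1%.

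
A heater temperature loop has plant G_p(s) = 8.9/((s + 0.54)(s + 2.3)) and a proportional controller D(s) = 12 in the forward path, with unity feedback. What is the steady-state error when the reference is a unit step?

0.0115

The loop is type 0. Static position error constant K_pos = D(0)·G_p(0) = 12·7.166 = 85.99.
Steady-state error to a unit step: e_ss = 1/(1+K_pos) = 1/86.99 = 0.0115.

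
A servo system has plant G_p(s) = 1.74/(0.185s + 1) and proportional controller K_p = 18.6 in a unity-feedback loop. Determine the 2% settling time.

T_s ≈ 0.0222 s

Closed loop: T(s) = K_p·G_p/(1+K_p·G_p) = 32.36/(0.185s + 1 + 32.36), with pole at s = −(1 + 32.36)/0.185 = −180.3.
τ = 1/180.3 = 0.005545 s, so 2% settling time ≈ 4τ = 0.0222 s.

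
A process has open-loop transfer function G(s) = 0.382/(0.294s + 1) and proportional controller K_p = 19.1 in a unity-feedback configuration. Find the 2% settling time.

T_s ≈ 0.142 s

Closed loop: T(s) = K_p·G/(1+K_p·G) = 7.296/(0.294s + 1 + 7.296), with pole at s = −(1 + 7.296)/0.294 = −28.22.
τ = 1/28.22 = 0.03544 s, so 2% settling time ≈ 4τ = 0.142 s.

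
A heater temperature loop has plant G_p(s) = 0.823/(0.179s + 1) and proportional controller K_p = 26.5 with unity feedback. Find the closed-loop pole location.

s = -127.4

Closed loop: T(s) = K_p·G_p/(1+K_p·G_p) = 21.81/(0.179s + 1 + 21.81), with pole at s = −(1 + 21.81)/0.179 = −127.4.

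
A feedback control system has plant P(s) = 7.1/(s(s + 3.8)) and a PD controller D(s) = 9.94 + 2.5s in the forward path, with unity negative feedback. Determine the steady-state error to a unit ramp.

The loop has one pole at the origin (type 1). Velocity error constant K_v = lim_{s→0} s·D(s)P(s) = 9.94·7.1/3.8 = 18.57.
Steady-state error to a unit ramp: e_ss = 1/K_v = 0.0538.

0.0538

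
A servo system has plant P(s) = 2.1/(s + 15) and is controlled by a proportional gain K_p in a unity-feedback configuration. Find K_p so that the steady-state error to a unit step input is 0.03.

K_p = 231

Steady-state error for a unit step on this type-0 loop is 1/(1 + K_p·P(0)).
P(0) = 0.14. Require 1/(1 + K_p·0.14) = 0.03, so 1 + 0.14·K_p = 33.33.
K_p = (33.33 − 1)/0.14 = 231.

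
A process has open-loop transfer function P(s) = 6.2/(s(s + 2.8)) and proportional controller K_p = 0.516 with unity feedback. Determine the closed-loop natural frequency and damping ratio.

ω_n = 1.79 rad/s, ζ = 0.783

The closed-loop denominator is s(s+2.8) + 0.516·6.2 = s² + 2.8s + 3.199.
So ω_n² = 3.199 ⇒ ω_n = 1.789 rad/s, and ζ = 2.8/(2ω_n) = 0.783.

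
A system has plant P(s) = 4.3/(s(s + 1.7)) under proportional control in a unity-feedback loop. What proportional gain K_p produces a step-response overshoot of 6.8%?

From %OS = 100·exp(−πζ/√(1−ζ²)) = 6.8%, ζ = −ln(0.068)/√(π²+ln²(0.068)) = 0.6502.
Characteristic equation s² + 1.7s + 4.3K_p = 0 gives ζ = 1.7/(2√(4.3K_p)).
Setting ζ = 0.6502: √(4.3K_p) = 1.7/(2·0.6502) = 1.307, so K_p = 1.709/4.3 = 0.397.

K_p = 0.397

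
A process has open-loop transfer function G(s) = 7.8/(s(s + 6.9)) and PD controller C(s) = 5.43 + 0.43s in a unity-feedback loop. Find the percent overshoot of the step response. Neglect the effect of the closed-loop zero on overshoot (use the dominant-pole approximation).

Forward path: (5.43 + 0.43s)·7.8/(s(s+6.9)). The closed-loop characteristic equation is s² + (6.9 + 7.8·0.43)s + 7.8·5.43 = 0.
That is s² + 10.25s + 42.35 = 0, so ω_n = 6.508 rad/s and ζ = 10.25/(2·6.508) = 0.7878.
%OS = 100·exp(−πζ/√(1−ζ²)) = 1.8%.

1.8%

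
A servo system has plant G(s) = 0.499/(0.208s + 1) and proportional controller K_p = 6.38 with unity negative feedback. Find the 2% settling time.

Closed loop: T(s) = K_p·G/(1+K_p·G) = 3.184/(0.208s + 1 + 3.184), with pole at s = −(1 + 3.184)/0.208 = −20.11.
τ = 1/20.11 = 0.04972 s, so 2% settling time ≈ 4τ = 0.199 s.

T_s ≈ 0.199 s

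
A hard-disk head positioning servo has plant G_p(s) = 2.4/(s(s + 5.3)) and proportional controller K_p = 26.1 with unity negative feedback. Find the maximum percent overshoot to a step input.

The closed-loop denominator s² + 5.3s + 62.64 gives ω_n = √62.64 = 7.915 and ζ = 5.3/(2ω_n) = 0.3348.
%OS = 100·exp(−πζ/√(1−ζ²)) = 100·exp(−π·0.3348/√0.8879) = 32.7%.

32.7%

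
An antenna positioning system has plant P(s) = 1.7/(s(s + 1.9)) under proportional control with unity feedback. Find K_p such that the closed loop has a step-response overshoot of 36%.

From %OS = 100·exp(−πζ/√(1−ζ²)) = 36%, ζ = −ln(0.36)/√(π²+ln²(0.36)) = 0.3093.
Characteristic equation s² + 1.9s + 1.7K_p = 0 gives ζ = 1.9/(2√(1.7K_p)).
Setting ζ = 0.3093: √(1.7K_p) = 1.9/(2·0.3093) = 3.072, so K_p = 9.436/1.7 = 5.55.

K_p = 5.55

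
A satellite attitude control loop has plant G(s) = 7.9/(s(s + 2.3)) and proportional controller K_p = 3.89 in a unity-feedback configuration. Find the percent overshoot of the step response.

51.4%

From 1 + K_pG(s) = 0: s² + 2.3s + 30.73 = 0 ⇒ ω_n = 5.544, ζ = 0.2074.
%OS = 100·exp(−πζ/√(1−ζ²)) = 100·exp(−π·0.2074/√0.957) = 51.4%.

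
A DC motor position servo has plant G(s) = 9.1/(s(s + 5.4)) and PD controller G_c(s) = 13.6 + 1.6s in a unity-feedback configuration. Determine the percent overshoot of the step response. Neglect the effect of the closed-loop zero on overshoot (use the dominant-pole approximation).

Forward path: (13.6 + 1.6s)·9.1/(s(s+5.4)). The closed-loop characteristic equation is s² + (5.4 + 9.1·1.6)s + 9.1·13.6 = 0.
That is s² + 19.96s + 123.8 = 0, so ω_n = 11.12 rad/s and ζ = 19.96/(2·11.12) = 0.8971.
%OS = 100·exp(−πζ/√(1−ζ²)) = 0.17%.

0.17%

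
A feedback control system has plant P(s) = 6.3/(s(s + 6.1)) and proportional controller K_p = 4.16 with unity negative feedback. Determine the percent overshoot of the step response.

9.73%

From 1 + K_pP(s) = 0: s² + 6.1s + 26.21 = 0 ⇒ ω_n = 5.119, ζ = 0.5958.
%OS = 100·exp(−πζ/√(1−ζ²)) = 100·exp(−π·0.5958/√0.6451) = 9.73%.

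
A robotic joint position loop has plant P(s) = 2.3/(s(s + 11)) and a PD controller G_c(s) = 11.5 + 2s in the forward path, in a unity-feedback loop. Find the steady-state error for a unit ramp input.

0.416

The loop has one pole at the origin (type 1). Velocity error constant K_v = lim_{s→0} s·G_c(s)P(s) = 11.5·2.3/11 = 2.405.
Steady-state error to a unit ramp: e_ss = 1/K_v = 0.416.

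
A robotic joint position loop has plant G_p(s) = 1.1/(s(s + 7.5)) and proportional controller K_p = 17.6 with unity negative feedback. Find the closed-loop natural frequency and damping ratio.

ω_n = 4.4 rad/s, ζ = 0.852

The closed-loop denominator is s(s+7.5) + 17.6·1.1 = s² + 7.5s + 19.36.
So ω_n² = 19.36 ⇒ ω_n = 4.4 rad/s, and ζ = 7.5/(2ω_n) = 0.852.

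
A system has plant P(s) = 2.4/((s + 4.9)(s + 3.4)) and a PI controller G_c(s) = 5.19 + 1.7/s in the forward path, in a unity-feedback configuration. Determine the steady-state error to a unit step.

The open loop G_c(s)P(s) has a pole at the origin (type 1), so the static position error constant is infinite and e_ss = 1/(1+∞) = 0.

0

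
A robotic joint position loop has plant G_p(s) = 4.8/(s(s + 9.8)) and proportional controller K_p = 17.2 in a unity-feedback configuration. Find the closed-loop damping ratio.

ζ = 0.539

The closed-loop denominator is s(s+9.8) + 17.2·4.8 = s² + 9.8s + 82.56.
So ω_n² = 82.56 ⇒ ω_n = 9.086 rad/s, and ζ = 9.8/(2ω_n) = 0.539.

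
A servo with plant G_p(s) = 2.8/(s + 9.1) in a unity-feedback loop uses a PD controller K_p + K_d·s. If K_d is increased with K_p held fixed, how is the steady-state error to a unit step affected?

unchanged

K_d affects only the transient (the s-coefficient); the DC loop gain, and hence e_ss, depends only on K_p.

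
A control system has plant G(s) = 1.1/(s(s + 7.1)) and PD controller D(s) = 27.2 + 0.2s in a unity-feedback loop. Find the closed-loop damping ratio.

ζ = 0.669

Forward path: (27.2 + 0.2s)·1.1/(s(s+7.1)). The closed-loop characteristic equation is s² + (7.1 + 1.1·0.2)s + 1.1·27.2 = 0.
That is s² + 7.32s + 29.92 = 0, so ω_n = 5.47 rad/s and ζ = 7.32/(2·5.47) = 0.6691.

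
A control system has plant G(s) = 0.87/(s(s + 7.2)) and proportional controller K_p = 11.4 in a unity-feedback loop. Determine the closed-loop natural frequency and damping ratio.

ω_n = 3.15 rad/s, ζ = 1.14

The closed-loop denominator is s(s+7.2) + 11.4·0.87 = s² + 7.2s + 9.918.
So ω_n² = 9.918 ⇒ ω_n = 3.149 rad/s, and ζ = 7.2/(2ω_n) = 1.14.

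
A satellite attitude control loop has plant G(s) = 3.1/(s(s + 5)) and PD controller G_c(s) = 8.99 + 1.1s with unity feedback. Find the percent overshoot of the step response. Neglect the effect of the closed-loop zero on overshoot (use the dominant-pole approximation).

1.59%

Forward path: (8.99 + 1.1s)·3.1/(s(s+5)). The closed-loop characteristic equation is s² + (5 + 3.1·1.1)s + 3.1·8.99 = 0.
That is s² + 8.41s + 27.87 = 0, so ω_n = 5.279 rad/s and ζ = 8.41/(2·5.279) = 0.7965.
%OS = 100·exp(−πζ/√(1−ζ²)) = 1.59%.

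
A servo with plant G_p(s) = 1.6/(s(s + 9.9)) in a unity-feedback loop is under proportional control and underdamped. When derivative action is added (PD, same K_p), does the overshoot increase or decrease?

With PD the characteristic equation becomes s² + (a + K·K_d)s + K·K_p = 0; the damping term grows, ζ rises, overshoot falls.

decrease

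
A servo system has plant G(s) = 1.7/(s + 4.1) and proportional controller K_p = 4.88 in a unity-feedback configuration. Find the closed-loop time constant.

τ = 0.0807 s

Closed-loop transfer function: T(s) = K_p·G(s)/(1 + K_p·G(s)) = 8.296/(s + 4.1 + 8.296) = 8.296/(s + 12.4).
Time constant τ = 1/12.4 = 0.0807 s.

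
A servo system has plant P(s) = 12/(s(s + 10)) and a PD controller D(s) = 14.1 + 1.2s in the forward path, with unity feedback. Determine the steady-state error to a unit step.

The open loop D(s)P(s) has a pole at the origin (type 1), so the static position error constant is infinite and e_ss = 1/(1+∞) = 0.

0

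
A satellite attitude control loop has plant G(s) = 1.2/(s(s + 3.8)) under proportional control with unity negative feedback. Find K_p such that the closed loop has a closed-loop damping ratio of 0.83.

K_p = 4.37

Closed-loop characteristic equation: s² + 3.8s + K_p·1.2 = 0.
So ω_n = √(1.2K_p) and 2ζω_n = 3.8, giving ζ = 3.8/(2√(1.2K_p)).
Setting ζ = 0.83: √(1.2K_p) = 3.8/(2·0.83) = 2.289, so K_p = 5.24/1.2 = 4.37.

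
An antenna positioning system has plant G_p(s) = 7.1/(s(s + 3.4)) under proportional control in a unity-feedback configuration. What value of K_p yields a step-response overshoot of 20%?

From %OS = 100·exp(−πζ/√(1−ζ²)) = 20%, ζ = −ln(0.2)/√(π²+ln²(0.2)) = 0.4559.
Characteristic equation s² + 3.4s + 7.1K_p = 0 gives ζ = 3.4/(2√(7.1K_p)).
Setting ζ = 0.4559: √(7.1K_p) = 3.4/(2·0.4559) = 3.728, so K_p = 13.9/7.1 = 1.96.

K_p = 1.96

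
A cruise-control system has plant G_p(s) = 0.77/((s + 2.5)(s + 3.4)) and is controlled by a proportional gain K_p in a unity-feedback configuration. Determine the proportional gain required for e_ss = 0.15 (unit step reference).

Steady-state error for a unit step on this type-0 loop is 1/(1 + K_p·G_p(0)).
G_p(0) = 0.09059. Require 1/(1 + K_p·0.09059) = 0.15, so 1 + 0.09059·K_p = 6.667.
K_p = (6.667 − 1)/0.09059 = 62.6.

K_p = 62.6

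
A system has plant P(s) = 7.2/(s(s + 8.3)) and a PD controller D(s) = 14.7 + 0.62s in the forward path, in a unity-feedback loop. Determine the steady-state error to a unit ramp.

0.0784

The loop has one pole at the origin (type 1). Velocity error constant K_v = lim_{s→0} s·D(s)P(s) = 14.7·7.2/8.3 = 12.75.
Steady-state error to a unit ramp: e_ss = 1/K_v = 0.0784.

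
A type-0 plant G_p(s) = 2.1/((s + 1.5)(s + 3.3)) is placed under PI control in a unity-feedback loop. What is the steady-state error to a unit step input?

0

The PI controller's integrator makes the forward path type 1, so e_ss to a step is zero.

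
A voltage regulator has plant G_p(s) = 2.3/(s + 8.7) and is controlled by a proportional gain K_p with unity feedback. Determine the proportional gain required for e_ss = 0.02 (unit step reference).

Steady-state error for a unit step on this type-0 loop is 1/(1 + K_p·G_p(0)).
G_p(0) = 0.2644. Require 1/(1 + K_p·0.2644) = 0.02, so 1 + 0.2644·K_p = 50.
K_p = (50 − 1)/0.2644 = 185.

K_p = 185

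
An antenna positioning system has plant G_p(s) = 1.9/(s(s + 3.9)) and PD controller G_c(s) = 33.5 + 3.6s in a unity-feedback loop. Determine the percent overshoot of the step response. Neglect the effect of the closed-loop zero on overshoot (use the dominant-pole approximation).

5.73%

Forward path: (33.5 + 3.6s)·1.9/(s(s+3.9)). The closed-loop characteristic equation is s² + (3.9 + 1.9·3.6)s + 1.9·33.5 = 0.
That is s² + 10.74s + 63.65 = 0, so ω_n = 7.978 rad/s and ζ = 10.74/(2·7.978) = 0.6731.
%OS = 100·exp(−πζ/√(1−ζ²)) = 5.73%.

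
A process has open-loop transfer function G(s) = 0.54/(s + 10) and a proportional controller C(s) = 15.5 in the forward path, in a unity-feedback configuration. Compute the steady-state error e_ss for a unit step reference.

0.544

The loop is type 0. Static position error constant K_pos = C(0)·G(0) = 15.5·0.054 = 0.837.
Steady-state error to a unit step: e_ss = 1/(1+K_pos) = 1/1.837 = 0.544.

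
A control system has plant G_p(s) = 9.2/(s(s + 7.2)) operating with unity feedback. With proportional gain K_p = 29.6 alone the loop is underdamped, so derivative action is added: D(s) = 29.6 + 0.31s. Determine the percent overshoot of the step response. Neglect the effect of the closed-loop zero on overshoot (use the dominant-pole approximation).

36.6%

Forward path: (29.6 + 0.31s)·9.2/(s(s+7.2)). The closed-loop characteristic equation is s² + (7.2 + 9.2·0.31)s + 9.2·29.6 = 0.
That is s² + 10.05s + 272.3 = 0, so ω_n = 16.5 rad/s and ζ = 10.05/(2·16.5) = 0.3046.
%OS = 100·exp(−πζ/√(1−ζ²)) = 36.6%.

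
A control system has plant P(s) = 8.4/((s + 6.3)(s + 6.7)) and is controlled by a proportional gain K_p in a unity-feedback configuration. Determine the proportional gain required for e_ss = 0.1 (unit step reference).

For a type-0 loop with proportional control, e_ss = 1/(1 + K_p·P(0)).
P(0) = 0.199. Require 1/(1 + K_p·0.199) = 0.1, so 1 + 0.199·K_p = 10.
K_p = (10 − 1)/0.199 = 45.2.

K_p = 45.2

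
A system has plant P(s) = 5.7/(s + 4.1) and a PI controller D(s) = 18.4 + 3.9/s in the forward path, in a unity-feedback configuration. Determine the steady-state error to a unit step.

0

The open loop D(s)P(s) has a pole at the origin (type 1), so the static position error constant is infinite and e_ss = 1/(1+∞) = 0.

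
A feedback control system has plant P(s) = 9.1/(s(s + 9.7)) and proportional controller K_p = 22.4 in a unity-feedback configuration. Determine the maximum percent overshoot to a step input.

32.2%

The closed-loop denominator s² + 9.7s + 203.8 gives ω_n = √203.8 = 14.28 and ζ = 9.7/(2ω_n) = 0.3397.
%OS = 100·exp(−πζ/√(1−ζ²)) = 100·exp(−π·0.3397/√0.8846) = 32.2%.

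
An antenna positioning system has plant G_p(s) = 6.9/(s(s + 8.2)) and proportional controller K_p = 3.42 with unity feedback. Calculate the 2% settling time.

T_s ≈ 0.976 s

Closed-loop characteristic equation: s² + 8.2s + 23.6 = 0, so ω_n = 4.858 rad/s and ζ = 8.2/(2·4.858) = 0.844.
2% settling time T_s ≈ 4/(ζω_n) = 4/4.1 = 0.976 s.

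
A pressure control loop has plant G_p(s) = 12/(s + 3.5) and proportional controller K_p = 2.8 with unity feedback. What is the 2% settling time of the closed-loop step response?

T_s ≈ 0.108 s

Closed-loop transfer function: T(s) = K_p·G_p(s)/(1 + K_p·G_p(s)) = 33.6/(s + 3.5 + 33.6) = 33.6/(s + 37.1).
Time constant τ = 1/37.1 = 0.02695 s, so the 2% settling time is about 4τ = 0.108 s.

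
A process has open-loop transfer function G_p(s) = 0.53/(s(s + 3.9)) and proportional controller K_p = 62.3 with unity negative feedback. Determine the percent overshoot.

The closed-loop denominator s² + 3.9s + 33.02 gives ω_n = √33.02 = 5.746 and ζ = 3.9/(2ω_n) = 0.3394.
%OS = 100·exp(−πζ/√(1−ζ²)) = 100·exp(−π·0.3394/√0.8848) = 32.2%.

32.2%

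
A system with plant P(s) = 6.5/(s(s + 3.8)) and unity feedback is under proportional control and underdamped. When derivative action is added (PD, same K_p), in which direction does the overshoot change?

decrease

The derivative term adds K·K_d to the s-coefficient of the characteristic equation, raising 2ζω_n while ω_n is unchanged; ζ increases, so overshoot decreases.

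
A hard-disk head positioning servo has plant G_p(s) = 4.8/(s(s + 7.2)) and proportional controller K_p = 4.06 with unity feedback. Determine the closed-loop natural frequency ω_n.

ω_n = 4.41 rad/s

With unity feedback the closed-loop characteristic equation is s² + 7.2s + 4.06·4.8 = s² + 7.2s + 19.49 = 0.
Matching s² + 2ζω_n s + ω_n²: ω_n = √19.49 = 4.415 rad/s and 2ζω_n = 7.2, so ζ = 7.2/(2·4.415) = 0.815.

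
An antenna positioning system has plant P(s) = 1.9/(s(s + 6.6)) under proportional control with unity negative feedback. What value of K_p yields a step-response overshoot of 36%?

From %OS = 100·exp(−πζ/√(1−ζ²)) = 36%, ζ = −ln(0.36)/√(π²+ln²(0.36)) = 0.3093.
Characteristic equation s² + 6.6s + 1.9K_p = 0 gives ζ = 6.6/(2√(1.9K_p)).
Setting ζ = 0.3093: √(1.9K_p) = 6.6/(2·0.3093) = 10.67, so K_p = 113.9/1.9 = 59.9.

K_p = 59.9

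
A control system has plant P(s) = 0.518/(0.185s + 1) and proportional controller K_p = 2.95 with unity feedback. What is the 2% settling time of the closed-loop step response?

T_s ≈ 0.293 s

Closed loop: T(s) = K_p·P/(1+K_p·P) = 1.528/(0.185s + 1 + 1.528), with pole at s = −(1 + 1.528)/0.185 = −13.67.
τ = 1/13.67 = 0.07318 s, so 2% settling time ≈ 4τ = 0.293 s.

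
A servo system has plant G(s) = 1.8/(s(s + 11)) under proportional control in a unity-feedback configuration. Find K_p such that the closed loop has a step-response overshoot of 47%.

K_p = 308

From %OS = 100·exp(−πζ/√(1−ζ²)) = 47%, ζ = −ln(0.47)/√(π²+ln²(0.47)) = 0.2337.
Characteristic equation s² + 11s + 1.8K_p = 0 gives ζ = 11/(2√(1.8K_p)).
Setting ζ = 0.2337: √(1.8K_p) = 11/(2·0.2337) = 23.54, so K_p = 554/1.8 = 308.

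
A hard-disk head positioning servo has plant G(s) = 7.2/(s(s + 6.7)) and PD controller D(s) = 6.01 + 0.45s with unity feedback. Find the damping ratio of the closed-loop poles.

Forward path: (6.01 + 0.45s)·7.2/(s(s+6.7)). The closed-loop characteristic equation is s² + (6.7 + 7.2·0.45)s + 7.2·6.01 = 0.
That is s² + 9.94s + 43.27 = 0, so ω_n = 6.578 rad/s and ζ = 9.94/(2·6.578) = 0.7555.

ζ = 0.756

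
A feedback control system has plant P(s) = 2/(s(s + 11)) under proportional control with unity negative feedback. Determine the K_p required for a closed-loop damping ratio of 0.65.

K_p = 35.8

Closed-loop characteristic equation: s² + 11s + K_p·2 = 0.
So ω_n = √(2K_p) and 2ζω_n = 11, giving ζ = 11/(2√(2K_p)).
Setting ζ = 0.65: √(2K_p) = 11/(2·0.65) = 8.462, so K_p = 71.6/2 = 35.8.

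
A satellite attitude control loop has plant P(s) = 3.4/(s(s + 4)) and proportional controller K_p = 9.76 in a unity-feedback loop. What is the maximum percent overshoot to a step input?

Closed-loop characteristic equation: s² + 4s + 33.18 = 0, so ω_n = 5.761 rad/s and ζ = 4/(2·5.761) = 0.3472.
%OS = 100·exp(−πζ/√(1−ζ²)) = 100·exp(−π·0.3472/√0.8795) = 31.3%.

31.3%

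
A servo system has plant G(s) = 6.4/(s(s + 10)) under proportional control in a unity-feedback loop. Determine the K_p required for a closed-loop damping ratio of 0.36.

K_p = 30.1

Closed-loop characteristic equation: s² + 10s + K_p·6.4 = 0.
So ω_n = √(6.4K_p) and 2ζω_n = 10, giving ζ = 10/(2√(6.4K_p)).
Setting ζ = 0.36: √(6.4K_p) = 10/(2·0.36) = 13.89, so K_p = 192.9/6.4 = 30.1.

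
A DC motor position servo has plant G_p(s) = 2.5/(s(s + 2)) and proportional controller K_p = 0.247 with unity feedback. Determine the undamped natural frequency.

ω_n = 0.786 rad/s

The closed-loop denominator is s(s+2) + 0.247·2.5 = s² + 2s + 0.6175.
Matching s² + 2ζω_n s + ω_n²: ω_n = √0.6175 = 0.7858 rad/s and 2ζω_n = 2, so ζ = 2/(2·0.7858) = 1.27.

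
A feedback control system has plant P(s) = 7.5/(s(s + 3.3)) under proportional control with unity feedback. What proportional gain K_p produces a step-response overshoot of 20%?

K_p = 1.75

From %OS = 100·exp(−πζ/√(1−ζ²)) = 20%, ζ = −ln(0.2)/√(π²+ln²(0.2)) = 0.4559.
Characteristic equation s² + 3.3s + 7.5K_p = 0 gives ζ = 3.3/(2√(7.5K_p)).
Setting ζ = 0.4559: √(7.5K_p) = 3.3/(2·0.4559) = 3.619, so K_p = 13.1/7.5 = 1.75.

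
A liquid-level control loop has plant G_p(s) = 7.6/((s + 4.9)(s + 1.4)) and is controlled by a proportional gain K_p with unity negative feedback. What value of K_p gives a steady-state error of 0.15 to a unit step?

The loop is type 0, so e_ss(step) = 1/(1 + K_pos) with K_pos = K_p·G_p(0).
G_p(0) = 1.108. Require 1/(1 + K_p·1.108) = 0.15, so 1 + 1.108·K_p = 6.667.
K_p = (6.667 − 1)/1.108 = 5.11.

K_p = 5.11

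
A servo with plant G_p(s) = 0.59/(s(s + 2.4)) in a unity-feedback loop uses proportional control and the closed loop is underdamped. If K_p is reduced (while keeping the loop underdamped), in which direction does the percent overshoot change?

ζ = 2.4/(2√(0.59K_p)) rises as K_p falls; higher damping means less overshoot.

decrease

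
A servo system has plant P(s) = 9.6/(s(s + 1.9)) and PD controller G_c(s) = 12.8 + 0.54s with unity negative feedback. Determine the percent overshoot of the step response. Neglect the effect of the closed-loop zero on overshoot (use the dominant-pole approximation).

Forward path: (12.8 + 0.54s)·9.6/(s(s+1.9)). The closed-loop characteristic equation is s² + (1.9 + 9.6·0.54)s + 9.6·12.8 = 0.
That is s² + 7.084s + 122.9 = 0, so ω_n = 11.09 rad/s and ζ = 7.084/(2·11.09) = 0.3195.
%OS = 100·exp(−πζ/√(1−ζ²)) = 34.7%.

34.7%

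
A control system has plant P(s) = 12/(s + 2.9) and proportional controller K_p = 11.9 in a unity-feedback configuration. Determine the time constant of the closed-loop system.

τ = 0.00686 s

Closed-loop transfer function: T(s) = K_p·P(s)/(1 + K_p·P(s)) = 142.8/(s + 2.9 + 142.8) = 142.8/(s + 145.7).
Time constant τ = 1/145.7 = 0.00686 s.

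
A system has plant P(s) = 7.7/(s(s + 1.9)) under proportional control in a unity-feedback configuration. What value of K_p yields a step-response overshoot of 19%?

From %OS = 100·exp(−πζ/√(1−ζ²)) = 19%, ζ = −ln(0.19)/√(π²+ln²(0.19)) = 0.4673.
Characteristic equation s² + 1.9s + 7.7K_p = 0 gives ζ = 1.9/(2√(7.7K_p)).
Setting ζ = 0.4673: √(7.7K_p) = 1.9/(2·0.4673) = 2.033, so K_p = 4.132/7.7 = 0.537.

K_p = 0.537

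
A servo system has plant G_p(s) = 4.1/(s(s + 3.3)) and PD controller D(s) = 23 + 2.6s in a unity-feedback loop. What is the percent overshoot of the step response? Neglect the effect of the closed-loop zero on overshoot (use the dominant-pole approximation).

Forward path: (23 + 2.6s)·4.1/(s(s+3.3)). The closed-loop characteristic equation is s² + (3.3 + 4.1·2.6)s + 4.1·23 = 0.
That is s² + 13.96s + 94.3 = 0, so ω_n = 9.711 rad/s and ζ = 13.96/(2·9.711) = 0.7188.
%OS = 100·exp(−πζ/√(1−ζ²)) = 3.89%.

3.89%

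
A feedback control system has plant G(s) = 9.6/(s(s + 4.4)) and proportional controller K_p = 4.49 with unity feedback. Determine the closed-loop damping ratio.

1 + K_p·G(s) = 0 gives s² + 4.4s + 43.1 = 0.
Matching s² + 2ζω_n s + ω_n²: ω_n = √43.1 = 6.565 rad/s and 2ζω_n = 4.4, so ζ = 4.4/(2·6.565) = 0.335.

ζ = 0.335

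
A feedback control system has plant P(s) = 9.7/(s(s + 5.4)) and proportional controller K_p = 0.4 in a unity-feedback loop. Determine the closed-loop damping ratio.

With unity feedback the closed-loop characteristic equation is s² + 5.4s + 0.4·9.7 = s² + 5.4s + 3.88 = 0.
Matching s² + 2ζω_n s + ω_n²: ω_n = √3.88 = 1.97 rad/s and 2ζω_n = 5.4, so ζ = 5.4/(2·1.97) = 1.37.

ζ = 1.37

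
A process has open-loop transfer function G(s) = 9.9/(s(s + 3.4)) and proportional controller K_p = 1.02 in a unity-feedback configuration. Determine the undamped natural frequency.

The closed-loop denominator is s(s+3.4) + 1.02·9.9 = s² + 3.4s + 10.1.
Matching s² + 2ζω_n s + ω_n²: ω_n = √10.1 = 3.178 rad/s and 2ζω_n = 3.4, so ζ = 3.4/(2·3.178) = 0.535.

ω_n = 3.18 rad/s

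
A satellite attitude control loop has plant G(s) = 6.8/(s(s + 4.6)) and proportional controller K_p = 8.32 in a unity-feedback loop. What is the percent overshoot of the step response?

36.5%

The closed-loop denominator s² + 4.6s + 56.58 gives ω_n = √56.58 = 7.522 and ζ = 4.6/(2ω_n) = 0.3058.
%OS = 100·exp(−πζ/√(1−ζ²)) = 100·exp(−π·0.3058/√0.9065) = 36.5%.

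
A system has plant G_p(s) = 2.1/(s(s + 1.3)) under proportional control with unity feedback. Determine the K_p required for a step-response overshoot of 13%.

From %OS = 100·exp(−πζ/√(1−ζ²)) = 13%, ζ = −ln(0.13)/√(π²+ln²(0.13)) = 0.5446.
Characteristic equation s² + 1.3s + 2.1K_p = 0 gives ζ = 1.3/(2√(2.1K_p)).
Setting ζ = 0.5446: √(2.1K_p) = 1.3/(2·0.5446) = 1.193, so K_p = 1.424/2.1 = 0.678.

K_p = 0.678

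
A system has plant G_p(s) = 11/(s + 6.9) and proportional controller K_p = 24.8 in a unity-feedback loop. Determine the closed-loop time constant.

Closed-loop transfer function: T(s) = K_p·G_p(s)/(1 + K_p·G_p(s)) = 272.8/(s + 6.9 + 272.8) = 272.8/(s + 279.7).
Time constant τ = 1/279.7 = 0.00358 s.

τ = 0.00358 s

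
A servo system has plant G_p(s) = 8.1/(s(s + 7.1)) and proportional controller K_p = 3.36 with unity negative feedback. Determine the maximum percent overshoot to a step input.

From 1 + K_pG_p(s) = 0: s² + 7.1s + 27.22 = 0 ⇒ ω_n = 5.217, ζ = 0.6805.
%OS = 100·exp(−πζ/√(1−ζ²)) = 100·exp(−π·0.6805/√0.5369) = 5.41%.

5.41%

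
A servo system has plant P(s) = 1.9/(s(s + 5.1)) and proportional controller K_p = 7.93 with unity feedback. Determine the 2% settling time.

The closed-loop denominator s² + 5.1s + 15.07 gives ω_n = √15.07 = 3.882 and ζ = 5.1/(2ω_n) = 0.6569.
2% settling time T_s ≈ 4/(ζω_n) = 4/2.55 = 1.57 s.

T_s ≈ 1.57 s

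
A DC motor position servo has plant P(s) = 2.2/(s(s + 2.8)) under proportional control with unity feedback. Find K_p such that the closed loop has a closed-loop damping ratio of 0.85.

K_p = 1.23

Closed-loop characteristic equation: s² + 2.8s + K_p·2.2 = 0.
So ω_n = √(2.2K_p) and 2ζω_n = 2.8, giving ζ = 2.8/(2√(2.2K_p)).
Setting ζ = 0.85: √(2.2K_p) = 2.8/(2·0.85) = 1.647, so K_p = 2.713/2.2 = 1.23.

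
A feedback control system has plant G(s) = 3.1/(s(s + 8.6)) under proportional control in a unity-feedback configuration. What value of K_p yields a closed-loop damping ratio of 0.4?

Closed-loop characteristic equation: s² + 8.6s + K_p·3.1 = 0.
So ω_n = √(3.1K_p) and 2ζω_n = 8.6, giving ζ = 8.6/(2√(3.1K_p)).
Setting ζ = 0.4: √(3.1K_p) = 8.6/(2·0.4) = 10.75, so K_p = 115.6/3.1 = 37.3.

K_p = 37.3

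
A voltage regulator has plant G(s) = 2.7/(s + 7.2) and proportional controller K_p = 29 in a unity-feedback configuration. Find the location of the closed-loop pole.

Closed-loop transfer function: T(s) = K_p·G(s)/(1 + K_p·G(s)) = 78.3/(s + 7.2 + 78.3) = 78.3/(s + 85.5).
The closed-loop pole is at s = −85.5.

s = -85.5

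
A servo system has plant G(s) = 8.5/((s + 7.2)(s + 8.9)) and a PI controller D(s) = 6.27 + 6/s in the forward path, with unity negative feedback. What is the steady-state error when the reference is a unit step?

0

The open loop D(s)G(s) has a pole at the origin (type 1), so the static position error constant is infinite and e_ss = 1/(1+∞) = 0.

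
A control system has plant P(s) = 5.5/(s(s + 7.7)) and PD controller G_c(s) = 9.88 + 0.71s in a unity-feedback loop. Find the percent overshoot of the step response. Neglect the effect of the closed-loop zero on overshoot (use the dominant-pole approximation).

Forward path: (9.88 + 0.71s)·5.5/(s(s+7.7)). The closed-loop characteristic equation is s² + (7.7 + 5.5·0.71)s + 5.5·9.88 = 0.
That is s² + 11.61s + 54.34 = 0, so ω_n = 7.372 rad/s and ζ = 11.61/(2·7.372) = 0.7871.
%OS = 100·exp(−πζ/√(1−ζ²)) = 1.81%.

1.81%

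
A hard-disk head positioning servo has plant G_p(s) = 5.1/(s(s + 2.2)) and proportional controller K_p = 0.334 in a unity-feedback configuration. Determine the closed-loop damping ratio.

With unity feedback the closed-loop characteristic equation is s² + 2.2s + 0.334·5.1 = s² + 2.2s + 1.703 = 0.
Matching s² + 2ζω_n s + ω_n²: ω_n = √1.703 = 1.305 rad/s and 2ζω_n = 2.2, so ζ = 2.2/(2·1.305) = 0.843.

ζ = 0.843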